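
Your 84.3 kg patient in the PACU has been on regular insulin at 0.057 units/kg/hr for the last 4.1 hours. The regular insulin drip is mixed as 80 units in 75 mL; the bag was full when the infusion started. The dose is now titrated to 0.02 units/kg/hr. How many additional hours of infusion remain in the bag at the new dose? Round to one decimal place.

35.8 hours

Initial rate:
Dose = 0.057 units/kg/hr × 84.3 kg = 4.8051 units/hr
Concentration = 80 units ÷ 75 mL = 1.066667 units/mL
Rate = 4.8051 units/hr ÷ 1.066667 units/mL = 4.504781 mL/hr
Volume infused so far = 4.504781 mL/hr × 4.1 hr = 18.4696 mL
Volume remaining = 75 − 18.4696 = 56.5304 mL
New rate:
Dose = 0.02 units/kg/hr × 84.3 kg = 1.686 units/hr
Rate = 1.686 units/hr ÷ 1.066667 units/mL = 1.580625 mL/hr
Time remaining = 56.5304 mL ÷ 1.580625 mL/hr = 35.76458 hr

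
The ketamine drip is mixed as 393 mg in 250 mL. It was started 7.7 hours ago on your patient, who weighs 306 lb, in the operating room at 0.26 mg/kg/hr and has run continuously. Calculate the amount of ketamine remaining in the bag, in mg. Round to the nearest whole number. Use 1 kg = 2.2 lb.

115 mg

Weight = 306 lb ÷ 2.2 lb/kg = 139.0909 kg
Dose = 0.26 mg/kg/hr × 139.0909 kg = 36.16364 mg/hr
Concentration = 393 mg ÷ 250 mL = 1.572 mg/mL
Rate = 36.16364 mg/hr ÷ 1.572 mg/mL = 23.00486 mL/hr
Volume infused = 23.00486 mL/hr × 7.7 hr = 177.1374 mL
Volume remaining = 250 − 177.1374 = 72.8626 mL
Drug remaining = 72.8626 mL × 1.572 mg/mL = 114.54 mg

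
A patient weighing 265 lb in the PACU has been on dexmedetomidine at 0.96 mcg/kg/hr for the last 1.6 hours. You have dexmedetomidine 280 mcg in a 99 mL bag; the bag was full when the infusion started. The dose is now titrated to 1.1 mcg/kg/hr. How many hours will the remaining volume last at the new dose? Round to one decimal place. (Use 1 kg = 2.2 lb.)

0.7 hours

Initial rate:
Weight = 265 lb ÷ 2.2 lb/kg = 120.4545 kg
Dose = 0.96 mcg/kg/hr × 120.4545 kg = 115.6364 mcg/hr
Concentration = 280 mcg ÷ 99 mL = 2.828283 mcg/mL
Rate = 115.6364 mcg/hr ÷ 2.828283 mcg/mL = 40.88571 mL/hr
Volume infused so far = 40.88571 mL/hr × 1.6 hr = 65.41714 mL
Volume remaining = 99 − 65.41714 = 33.58286 mL
New rate:
Dose = 1.1 mcg/kg/hr × 120.4545 kg = 132.5 mcg/hr
Rate = 132.5 mcg/hr ÷ 2.828283 mcg/mL = 46.84821 mL/hr
Time remaining = 33.58286 mL ÷ 46.84821 mL/hr = 0.7168439 hr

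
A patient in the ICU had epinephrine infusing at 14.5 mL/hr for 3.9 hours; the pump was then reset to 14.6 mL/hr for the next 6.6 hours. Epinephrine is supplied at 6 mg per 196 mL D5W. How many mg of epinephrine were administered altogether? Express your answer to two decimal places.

Concentration = 6 mg ÷ 196 mL = 0.03061224 mg/mL
Stage 1: 14.5 mL/hr × 3.9 hr = 56.55 mL → 56.55 mL × 0.03061224 mg/mL = 1.731122 mg
Stage 2: 14.6 mL/hr × 6.6 hr = 96.36 mL → 96.36 mL × 0.03061224 mg/mL = 2.949796 mg
Total = 1.731122 + 2.949796 = 4.680918 mg

4.68 mg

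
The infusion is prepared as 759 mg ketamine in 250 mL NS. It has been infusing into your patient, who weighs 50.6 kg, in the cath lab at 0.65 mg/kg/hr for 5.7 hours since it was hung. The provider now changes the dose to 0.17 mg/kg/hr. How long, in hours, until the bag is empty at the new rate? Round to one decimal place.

Initial rate:
Dose = 0.65 mg/kg/hr × 50.6 kg = 32.89 mg/hr
Concentration = 759 mg ÷ 250 mL = 3.036 mg/mL
Rate = 32.89 mg/hr ÷ 3.036 mg/mL = 10.83333 mL/hr
Volume infused so far = 10.83333 mL/hr × 5.7 hr = 61.75 mL
Volume remaining = 250 − 61.75 = 188.25 mL
New rate:
Dose = 0.17 mg/kg/hr × 50.6 kg = 8.602 mg/hr
Rate = 8.602 mg/hr ÷ 3.036 mg/mL = 2.833333 mL/hr
Time remaining = 188.25 mL ÷ 2.833333 mL/hr = 66.44118 hr

66.4 hours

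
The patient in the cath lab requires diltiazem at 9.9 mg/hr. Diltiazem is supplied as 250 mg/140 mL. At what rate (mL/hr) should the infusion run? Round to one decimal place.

5.5 mL/hr

Concentration = 250 mg ÷ 140 mL = 1.785714 mg/mL
Rate = 9.9 mg/hr ÷ 1.785714 mg/mL = 5.544 mL/hr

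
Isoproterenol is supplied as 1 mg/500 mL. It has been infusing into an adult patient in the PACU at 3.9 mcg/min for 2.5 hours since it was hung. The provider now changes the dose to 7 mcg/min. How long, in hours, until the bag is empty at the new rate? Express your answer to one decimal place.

1.0 hours

Initial rate:
3.9 mcg/min × 60 min/hr = 234 mcg/hr
Concentration = 1 mg ÷ 500 mL = 0.002 mg/mL = 2 mcg/mL
Rate = 234 mcg/hr ÷ 2 mcg/mL = 117 mL/hr
Volume infused so far = 117 mL/hr × 2.5 hr = 292.5 mL
Volume remaining = 500 − 292.5 = 207.5 mL
New rate:
7 mcg/min × 60 min/hr = 420 mcg/hr
Rate = 420 mcg/hr ÷ 2 mcg/mL = 210 mL/hr
Time remaining = 207.5 mL ÷ 210 mL/hr = 0.9880952 hr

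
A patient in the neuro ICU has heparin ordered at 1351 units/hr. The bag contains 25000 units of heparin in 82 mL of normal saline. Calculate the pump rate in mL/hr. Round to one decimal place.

Concentration = 25000 units ÷ 82 mL = 304.878 units/mL
Rate = 1351 units/hr ÷ 304.878 units/mL = 4.43128 mL/hr

4.4 mL/hr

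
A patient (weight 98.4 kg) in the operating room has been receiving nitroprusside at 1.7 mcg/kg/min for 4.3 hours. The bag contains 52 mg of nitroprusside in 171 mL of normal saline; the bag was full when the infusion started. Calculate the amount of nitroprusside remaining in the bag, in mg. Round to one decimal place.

8.8 mg

Dose = 1.7 mcg/kg/min × 98.4 kg = 167.28 mcg/min
167.28 mcg/min × 60 min/hr = 10036.8 mcg/hr
Concentration = 52 mg ÷ 171 mL = 0.3040936 mg/mL = 304.0936 mcg/mL
Rate = 10036.8 mcg/hr ÷ 304.0936 mcg/mL = 33.00563 mL/hr
Volume infused = 33.00563 mL/hr × 4.3 hr = 141.9242 mL
Volume remaining = 171 − 141.9242 = 29.07579 mL
Drug remaining = 29.07579 mL × 304.0936 mcg/mL = 8841.76 mcg = 8.84176 mg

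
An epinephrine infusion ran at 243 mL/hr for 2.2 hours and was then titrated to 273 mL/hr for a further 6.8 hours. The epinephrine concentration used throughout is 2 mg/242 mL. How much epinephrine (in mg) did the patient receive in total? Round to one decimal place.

19.8 mg

Concentration = 2 mg ÷ 242 mL = 0.008264463 mg/mL
Stage 1: 243 mL/hr × 2.2 hr = 534.6 mL → 534.6 mL × 0.008264463 mg/mL = 4.418182 mg
Stage 2: 273 mL/hr × 6.8 hr = 1856.4 mL → 1856.4 mL × 0.008264463 mg/mL = 15.34215 mg
Total = 4.418182 + 15.34215 = 19.76033 mg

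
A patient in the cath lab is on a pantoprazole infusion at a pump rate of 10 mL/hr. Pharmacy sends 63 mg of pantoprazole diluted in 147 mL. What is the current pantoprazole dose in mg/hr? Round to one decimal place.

4.3 mg/hr

Concentration = 63 mg ÷ 147 mL = 0.4285714 mg/mL
Drug rate = 10 mL/hr × 0.4285714 mg/mL = 4.285714 mg/hr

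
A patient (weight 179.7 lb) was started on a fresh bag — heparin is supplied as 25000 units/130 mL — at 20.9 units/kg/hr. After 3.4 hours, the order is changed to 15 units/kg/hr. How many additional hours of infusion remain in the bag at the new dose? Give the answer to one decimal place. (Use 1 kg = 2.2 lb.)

Initial rate:
Weight = 179.7 lb ÷ 2.2 lb/kg = 81.68182 kg
Dose = 20.9 units/kg/hr × 81.68182 kg = 1707.15 units/hr
Concentration = 25000 units ÷ 130 mL = 192.3077 units/mL
Rate = 1707.15 units/hr ÷ 192.3077 units/mL = 8.87718 mL/hr
Volume infused so far = 8.87718 mL/hr × 3.4 hr = 30.18241 mL
Volume remaining = 130 − 30.18241 = 99.81759 mL
New rate:
Dose = 15 units/kg/hr × 81.68182 kg = 1225.227 units/hr
Rate = 1225.227 units/hr ÷ 192.3077 units/mL = 6.371182 mL/hr
Time remaining = 99.81759 mL ÷ 6.371182 mL/hr = 15.66704 hr

15.7 hours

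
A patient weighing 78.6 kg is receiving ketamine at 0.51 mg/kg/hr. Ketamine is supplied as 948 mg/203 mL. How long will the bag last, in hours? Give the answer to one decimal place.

23.6 hours

Dose = 0.51 mg/kg/hr × 78.6 kg = 40.086 mg/hr
Concentration = 948 mg ÷ 203 mL = 4.669951 mg/mL
Rate = 40.086 mg/hr ÷ 4.669951 mg/mL = 8.583816 mL/hr
Duration = 203 mL ÷ 8.583816 mL/hr = 23.64915 hr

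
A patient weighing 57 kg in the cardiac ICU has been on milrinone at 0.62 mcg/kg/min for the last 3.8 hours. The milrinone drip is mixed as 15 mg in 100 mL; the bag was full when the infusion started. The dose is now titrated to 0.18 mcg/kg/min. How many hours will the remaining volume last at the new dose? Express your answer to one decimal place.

11.3 hours

Initial rate:
Dose = 0.62 mcg/kg/min × 57 kg = 35.34 mcg/min
35.34 mcg/min × 60 min/hr = 2120.4 mcg/hr
Concentration = 15 mg ÷ 100 mL = 0.15 mg/mL = 150 mcg/mL
Rate = 2120.4 mcg/hr ÷ 150 mcg/mL = 14.136 mL/hr
Volume infused so far = 14.136 mL/hr × 3.8 hr = 53.7168 mL
Volume remaining = 100 − 53.7168 = 46.2832 mL
New rate:
Dose = 0.18 mcg/kg/min × 57 kg = 10.26 mcg/min
10.26 mcg/min × 60 min/hr = 615.6 mcg/hr
Rate = 615.6 mcg/hr ÷ 150 mcg/mL = 4.104 mL/hr
Time remaining = 46.2832 mL ÷ 4.104 mL/hr = 11.27758 hr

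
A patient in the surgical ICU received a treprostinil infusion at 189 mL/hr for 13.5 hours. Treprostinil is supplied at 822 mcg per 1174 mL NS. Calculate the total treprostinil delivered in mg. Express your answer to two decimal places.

1.79 mg

Concentration = 822 mcg ÷ 1174 mL = 0.7001704 mcg/mL = 700.1704 ng/mL
Drug rate = 189 mL/hr × 700.1704 ng/mL = 132332.2 ng/hr
Total = 132332.2 ng/hr × 13.5 hr = 1786485 ng = 1.786485 mg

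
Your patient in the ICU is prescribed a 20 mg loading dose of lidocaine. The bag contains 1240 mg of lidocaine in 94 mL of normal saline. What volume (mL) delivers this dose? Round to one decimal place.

Concentration = 1240 mg ÷ 94 mL = 13.19149 mg/mL
Volume = 20 mg ÷ 13.19149 mg/mL = 1.516129 mL

1.5 mL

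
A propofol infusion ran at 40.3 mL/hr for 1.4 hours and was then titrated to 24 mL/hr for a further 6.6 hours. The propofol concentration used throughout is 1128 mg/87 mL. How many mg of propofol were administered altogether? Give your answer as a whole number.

Concentration = 1128 mg ÷ 87 mL = 12.96552 mg/mL
Stage 1: 40.3 mL/hr × 1.4 hr = 56.42 mL → 56.42 mL × 12.96552 mg/mL = 731.5145 mg
Stage 2: 24 mL/hr × 6.6 hr = 158.4 mL → 158.4 mL × 12.96552 mg/mL = 2053.738 mg
Total = 731.5145 + 2053.738 = 2785.252 mg

2785 mg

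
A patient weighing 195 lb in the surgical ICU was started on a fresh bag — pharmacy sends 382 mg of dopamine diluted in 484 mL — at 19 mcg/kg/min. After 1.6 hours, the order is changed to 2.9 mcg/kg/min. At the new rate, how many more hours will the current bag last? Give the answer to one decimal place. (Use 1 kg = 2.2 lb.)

14.3 hours

Initial rate:
Weight = 195 lb ÷ 2.2 lb/kg = 88.63636 kg
Dose = 19 mcg/kg/min × 88.63636 kg = 1684.091 mcg/min
1684.091 mcg/min × 60 min/hr = 101045.5 mcg/hr
Concentration = 382 mg ÷ 484 mL = 0.7892562 mg/mL = 789.2562 mcg/mL
Rate = 101045.5 mcg/hr ÷ 789.2562 mcg/mL = 128.0262 mL/hr
Volume infused so far = 128.0262 mL/hr × 1.6 hr = 204.8419 mL
Volume remaining = 484 − 204.8419 = 279.1581 mL
New rate:
Dose = 2.9 mcg/kg/min × 88.63636 kg = 257.0455 mcg/min
257.0455 mcg/min × 60 min/hr = 15422.73 mcg/hr
Rate = 15422.73 mcg/hr ÷ 789.2562 mcg/mL = 19.54084 mL/hr
Time remaining = 279.1581 mL ÷ 19.54084 mL/hr = 14.28588 hr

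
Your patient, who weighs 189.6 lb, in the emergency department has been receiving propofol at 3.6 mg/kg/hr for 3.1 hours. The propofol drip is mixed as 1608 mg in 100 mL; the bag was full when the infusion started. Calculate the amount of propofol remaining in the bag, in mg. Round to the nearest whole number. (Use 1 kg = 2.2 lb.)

Weight = 189.6 lb ÷ 2.2 lb/kg = 86.18182 kg
Dose = 3.6 mg/kg/hr × 86.18182 kg = 310.2545 mg/hr
Concentration = 1608 mg ÷ 100 mL = 16.08 mg/mL
Rate = 310.2545 mg/hr ÷ 16.08 mg/mL = 19.29444 mL/hr
Volume infused = 19.29444 mL/hr × 3.1 hr = 59.81275 mL
Volume remaining = 100 − 59.81275 = 40.18725 mL
Drug remaining = 40.18725 mL × 16.08 mg/mL = 646.2109 mg

646 mg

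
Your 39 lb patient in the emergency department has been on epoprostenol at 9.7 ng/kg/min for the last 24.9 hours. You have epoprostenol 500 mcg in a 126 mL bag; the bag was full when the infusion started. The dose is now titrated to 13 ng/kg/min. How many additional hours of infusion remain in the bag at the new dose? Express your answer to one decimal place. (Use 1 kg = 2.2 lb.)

17.6 hours

Initial rate:
Weight = 39 lb ÷ 2.2 lb/kg = 17.72727 kg
Dose = 9.7 ng/kg/min × 17.72727 kg = 171.9545 ng/min
171.9545 ng/min × 60 min/hr = 10317.27 ng/hr
Concentration = 500 mcg ÷ 126 mL = 3.968254 mcg/mL = 3968.254 ng/mL
Rate = 10317.27 ng/hr ÷ 3968.254 ng/mL = 2.599953 mL/hr
Volume infused so far = 2.599953 mL/hr × 24.9 hr = 64.73882 mL
Volume remaining = 126 − 64.73882 = 61.26118 mL
New rate:
Dose = 13 ng/kg/min × 17.72727 kg = 230.4545 ng/min
230.4545 ng/min × 60 min/hr = 13827.27 ng/hr
Rate = 13827.27 ng/hr ÷ 3968.254 ng/mL = 3.484473 mL/hr
Time remaining = 61.26118 mL ÷ 3.484473 mL/hr = 17.58119 hr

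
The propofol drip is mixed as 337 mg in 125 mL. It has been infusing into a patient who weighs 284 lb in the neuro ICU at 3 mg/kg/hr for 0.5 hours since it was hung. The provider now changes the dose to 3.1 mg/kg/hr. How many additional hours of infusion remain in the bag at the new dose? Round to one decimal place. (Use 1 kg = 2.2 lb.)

0.4 hours

Initial rate:
Weight = 284 lb ÷ 2.2 lb/kg = 129.0909 kg
Dose = 3 mg/kg/hr × 129.0909 kg = 387.2727 mg/hr
Concentration = 337 mg ÷ 125 mL = 2.696 mg/mL
Rate = 387.2727 mg/hr ÷ 2.696 mg/mL = 143.6472 mL/hr
Volume infused so far = 143.6472 mL/hr × 0.5 hr = 71.82358 mL
Volume remaining = 125 − 71.82358 = 53.17642 mL
New rate:
Dose = 3.1 mg/kg/hr × 129.0909 kg = 400.1818 mg/hr
Rate = 400.1818 mg/hr ÷ 2.696 mg/mL = 148.4354 mL/hr
Time remaining = 53.17642 mL ÷ 148.4354 mL/hr = 0.3582463 hr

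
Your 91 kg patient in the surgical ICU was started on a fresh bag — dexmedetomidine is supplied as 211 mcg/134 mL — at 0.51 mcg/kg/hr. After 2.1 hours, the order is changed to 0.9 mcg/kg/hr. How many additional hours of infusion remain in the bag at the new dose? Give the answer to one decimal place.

Initial rate:
Dose = 0.51 mcg/kg/hr × 91 kg = 46.41 mcg/hr
Concentration = 211 mcg ÷ 134 mL = 1.574627 mcg/mL
Rate = 46.41 mcg/hr ÷ 1.574627 mcg/mL = 29.47365 mL/hr
Volume infused so far = 29.47365 mL/hr × 2.1 hr = 61.89466 mL
Volume remaining = 134 − 61.89466 = 72.10534 mL
New rate:
Dose = 0.9 mcg/kg/hr × 91 kg = 81.9 mcg/hr
Rate = 81.9 mcg/hr ÷ 1.574627 mcg/mL = 52.01232 mL/hr
Time remaining = 72.10534 mL ÷ 52.01232 mL/hr = 1.386313 hr

1.4 hours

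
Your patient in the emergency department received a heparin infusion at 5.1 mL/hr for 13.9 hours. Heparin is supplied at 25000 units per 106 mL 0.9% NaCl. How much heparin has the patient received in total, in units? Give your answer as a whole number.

16719 units

Concentration = 25000 units ÷ 106 mL = 235.8491 units/mL
Drug rate = 5.1 mL/hr × 235.8491 units/mL = 1202.83 units/hr
Total = 1202.83 units/hr × 13.9 hr = 16719.34 units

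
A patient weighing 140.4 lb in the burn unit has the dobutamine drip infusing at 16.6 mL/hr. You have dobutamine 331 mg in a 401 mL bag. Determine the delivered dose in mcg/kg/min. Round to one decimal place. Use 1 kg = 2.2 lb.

3.6 mcg/kg/min

Weight = 140.4 lb ÷ 2.2 lb/kg = 63.81818 kg
Concentration = 331 mg ÷ 401 mL = 0.8254364 mg/mL = 825.4364 mcg/mL
Drug rate = 16.6 mL/hr × 825.4364 mcg/mL = 13702.24 mcg/hr
13702.24 mcg/hr ÷ 60 min/hr = 228.3707 mcg/min
228.3707 mcg/min ÷ 63.81818 kg = 3.578459 mcg/kg/min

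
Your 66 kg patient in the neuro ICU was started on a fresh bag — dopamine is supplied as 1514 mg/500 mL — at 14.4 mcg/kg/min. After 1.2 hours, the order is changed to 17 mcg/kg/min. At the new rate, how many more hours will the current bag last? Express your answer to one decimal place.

Initial rate:
Dose = 14.4 mcg/kg/min × 66 kg = 950.4 mcg/min
950.4 mcg/min × 60 min/hr = 57024 mcg/hr
Concentration = 1514 mg ÷ 500 mL = 3.028 mg/mL = 3028 mcg/mL
Rate = 57024 mcg/hr ÷ 3028 mcg/mL = 18.83223 mL/hr
Volume infused so far = 18.83223 mL/hr × 1.2 hr = 22.59868 mL
Volume remaining = 500 − 22.59868 = 477.4013 mL
New rate:
Dose = 17 mcg/kg/min × 66 kg = 1122 mcg/min
1122 mcg/min × 60 min/hr = 67320 mcg/hr
Rate = 67320 mcg/hr ÷ 3028 mcg/mL = 22.2325 mL/hr
Time remaining = 477.4013 mL ÷ 22.2325 mL/hr = 21.47313 hr

21.5 hours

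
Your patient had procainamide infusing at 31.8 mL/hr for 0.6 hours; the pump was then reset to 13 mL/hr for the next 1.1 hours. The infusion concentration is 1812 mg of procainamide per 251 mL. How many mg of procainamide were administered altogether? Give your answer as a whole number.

Concentration = 1812 mg ÷ 251 mL = 7.219124 mg/mL
Stage 1: 31.8 mL/hr × 0.6 hr = 19.08 mL → 19.08 mL × 7.219124 mg/mL = 137.7409 mg
Stage 2: 13 mL/hr × 1.1 hr = 14.3 mL → 14.3 mL × 7.219124 mg/mL = 103.2335 mg
Total = 137.7409 + 103.2335 = 240.9743 mg

241 mg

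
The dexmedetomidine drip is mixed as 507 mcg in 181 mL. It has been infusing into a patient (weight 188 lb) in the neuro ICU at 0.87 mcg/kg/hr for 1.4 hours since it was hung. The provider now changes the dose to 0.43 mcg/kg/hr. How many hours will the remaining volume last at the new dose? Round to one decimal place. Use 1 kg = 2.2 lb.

Initial rate:
Weight = 188 lb ÷ 2.2 lb/kg = 85.45455 kg
Dose = 0.87 mcg/kg/hr × 85.45455 kg = 74.34545 mcg/hr
Concentration = 507 mcg ÷ 181 mL = 2.801105 mcg/mL
Rate = 74.34545 mcg/hr ÷ 2.801105 mcg/mL = 26.54147 mL/hr
Volume infused so far = 26.54147 mL/hr × 1.4 hr = 37.15806 mL
Volume remaining = 181 − 37.15806 = 143.8419 mL
New rate:
Dose = 0.43 mcg/kg/hr × 85.45455 kg = 36.74545 mcg/hr
Rate = 36.74545 mcg/hr ÷ 2.801105 mcg/mL = 13.1182 mL/hr
Time remaining = 143.8419 mL ÷ 13.1182 mL/hr = 10.96507 hr

11.0 hours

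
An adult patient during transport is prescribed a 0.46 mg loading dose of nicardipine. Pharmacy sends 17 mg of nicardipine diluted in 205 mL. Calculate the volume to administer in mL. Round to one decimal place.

5.5 mL

Concentration = 17 mg ÷ 205 mL = 0.08292683 mg/mL
Volume = 0.46 mg ÷ 0.08292683 mg/mL = 5.547059 mL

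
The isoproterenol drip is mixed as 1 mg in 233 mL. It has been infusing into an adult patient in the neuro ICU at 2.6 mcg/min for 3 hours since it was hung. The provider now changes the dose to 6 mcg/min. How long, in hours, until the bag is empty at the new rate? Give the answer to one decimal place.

Initial rate:
2.6 mcg/min × 60 min/hr = 156 mcg/hr
Concentration = 1 mg ÷ 233 mL = 0.004291845 mg/mL = 4.291845 mcg/mL
Rate = 156 mcg/hr ÷ 4.291845 mcg/mL = 36.348 mL/hr
Volume infused so far = 36.348 mL/hr × 3 hr = 109.044 mL
Volume remaining = 233 − 109.044 = 123.956 mL
New rate:
6 mcg/min × 60 min/hr = 360 mcg/hr
Rate = 360 mcg/hr ÷ 4.291845 mcg/mL = 83.88 mL/hr
Time remaining = 123.956 mL ÷ 83.88 mL/hr = 1.477778 hr

1.5 hours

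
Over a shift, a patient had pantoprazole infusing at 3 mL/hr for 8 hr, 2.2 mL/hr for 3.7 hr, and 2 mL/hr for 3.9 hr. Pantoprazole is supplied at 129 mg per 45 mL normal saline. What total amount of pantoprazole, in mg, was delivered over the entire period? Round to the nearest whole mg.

Concentration = 129 mg ÷ 45 mL = 2.866667 mg/mL
Stage 1: 3 mL/hr × 8 hr = 24 mL → 24 mL × 2.866667 mg/mL = 68.8 mg
Stage 2: 2.2 mL/hr × 3.7 hr = 8.14 mL → 8.14 mL × 2.866667 mg/mL = 23.33467 mg
Stage 3: 2 mL/hr × 3.9 hr = 7.8 mL → 7.8 mL × 2.866667 mg/mL = 22.36 mg
Total = 68.8 + 23.33467 + 22.36 = 114.4947 mg

114 mg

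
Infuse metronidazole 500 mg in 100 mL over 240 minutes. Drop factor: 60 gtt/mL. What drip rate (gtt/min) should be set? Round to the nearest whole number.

25 gtt/min

100 mL ÷ (240 min) = 0.4166667 mL/min
0.4166667 mL/min × 60 gtt/mL = 25 gtt/min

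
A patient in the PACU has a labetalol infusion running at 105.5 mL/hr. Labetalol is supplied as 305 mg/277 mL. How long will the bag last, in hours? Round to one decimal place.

2.6 hours

Duration = 277 mL ÷ 105.5 mL/hr = 2.625592 hr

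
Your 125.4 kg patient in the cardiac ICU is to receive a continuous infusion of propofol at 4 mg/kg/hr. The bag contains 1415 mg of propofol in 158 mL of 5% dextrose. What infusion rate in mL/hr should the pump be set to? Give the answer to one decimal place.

56.0 mL/hr

Dose = 4 mg/kg/hr × 125.4 kg = 501.6 mg/hr
Concentration = 1415 mg ÷ 158 mL = 8.955696 mg/mL
Rate = 501.6 mg/hr ÷ 8.955696 mg/mL = 56.00905 mL/hr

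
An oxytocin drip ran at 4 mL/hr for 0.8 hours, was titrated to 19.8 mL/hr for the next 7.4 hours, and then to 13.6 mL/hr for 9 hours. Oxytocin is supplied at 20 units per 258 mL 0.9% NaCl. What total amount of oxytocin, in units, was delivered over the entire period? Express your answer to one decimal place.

Concentration = 20 units ÷ 258 mL = 0.07751938 units/mL
Stage 1: 4 mL/hr × 0.8 hr = 3.2 mL → 3.2 mL × 0.07751938 units/mL = 0.248062 units
Stage 2: 19.8 mL/hr × 7.4 hr = 146.52 mL → 146.52 mL × 0.07751938 units/mL = 11.35814 units
Stage 3: 13.6 mL/hr × 9 hr = 122.4 mL → 122.4 mL × 0.07751938 units/mL = 9.488372 units
Total = 0.248062 + 11.35814 + 9.488372 = 21.09457 units

21.1 units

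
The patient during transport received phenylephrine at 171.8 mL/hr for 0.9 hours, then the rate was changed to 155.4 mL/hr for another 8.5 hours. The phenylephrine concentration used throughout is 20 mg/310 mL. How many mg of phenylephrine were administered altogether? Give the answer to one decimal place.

95.2 mg

Concentration = 20 mg ÷ 310 mL = 0.06451613 mg/mL
Stage 1: 171.8 mL/hr × 0.9 hr = 154.62 mL → 154.62 mL × 0.06451613 mg/mL = 9.975484 mg
Stage 2: 155.4 mL/hr × 8.5 hr = 1320.9 mL → 1320.9 mL × 0.06451613 mg/mL = 85.21935 mg
Total = 9.975484 + 85.21935 = 95.19484 mg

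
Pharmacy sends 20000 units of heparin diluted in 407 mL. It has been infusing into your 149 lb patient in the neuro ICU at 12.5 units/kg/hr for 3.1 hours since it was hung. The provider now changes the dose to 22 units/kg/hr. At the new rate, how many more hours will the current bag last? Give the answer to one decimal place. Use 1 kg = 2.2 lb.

11.7 hours

Initial rate:
Weight = 149 lb ÷ 2.2 lb/kg = 67.72727 kg
Dose = 12.5 units/kg/hr × 67.72727 kg = 846.5909 units/hr
Concentration = 20000 units ÷ 407 mL = 49.14005 units/mL
Rate = 846.5909 units/hr ÷ 49.14005 units/mL = 17.22812 mL/hr
Volume infused so far = 17.22812 mL/hr × 3.1 hr = 53.40719 mL
Volume remaining = 407 − 53.40719 = 353.5928 mL
New rate:
Dose = 22 units/kg/hr × 67.72727 kg = 1490 units/hr
Rate = 1490 units/hr ÷ 49.14005 units/mL = 30.3215 mL/hr
Time remaining = 353.5928 mL ÷ 30.3215 mL/hr = 11.66146 hr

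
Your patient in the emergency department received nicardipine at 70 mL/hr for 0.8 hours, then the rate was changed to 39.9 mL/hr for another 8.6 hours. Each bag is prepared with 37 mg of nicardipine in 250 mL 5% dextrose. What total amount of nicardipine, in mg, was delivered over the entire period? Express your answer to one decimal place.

59.1 mg

Concentration = 37 mg ÷ 250 mL = 0.148 mg/mL
Stage 1: 70 mL/hr × 0.8 hr = 56 mL → 56 mL × 0.148 mg/mL = 8.288 mg
Stage 2: 39.9 mL/hr × 8.6 hr = 343.14 mL → 343.14 mL × 0.148 mg/mL = 50.78472 mg
Total = 8.288 + 50.78472 = 59.07272 mg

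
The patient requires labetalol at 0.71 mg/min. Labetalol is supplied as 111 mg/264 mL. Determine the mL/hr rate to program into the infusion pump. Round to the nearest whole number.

0.71 mg/min × 60 min/hr = 42.6 mg/hr
Concentration = 111 mg ÷ 264 mL = 0.4204545 mg/mL
Rate = 42.6 mg/hr ÷ 0.4204545 mg/mL = 101.3189 mL/hr

101 mL/hr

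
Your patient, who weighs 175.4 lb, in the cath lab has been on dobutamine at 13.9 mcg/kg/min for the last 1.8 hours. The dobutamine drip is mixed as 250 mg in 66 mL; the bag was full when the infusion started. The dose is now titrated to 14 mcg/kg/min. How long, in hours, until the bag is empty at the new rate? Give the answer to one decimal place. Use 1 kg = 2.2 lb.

1.9 hours

Initial rate:
Weight = 175.4 lb ÷ 2.2 lb/kg = 79.72727 kg
Dose = 13.9 mcg/kg/min × 79.72727 kg = 1108.209 mcg/min
1108.209 mcg/min × 60 min/hr = 66492.55 mcg/hr
Concentration = 250 mg ÷ 66 mL = 3.787879 mg/mL = 3787.879 mcg/mL
Rate = 66492.55 mcg/hr ÷ 3787.879 mcg/mL = 17.55403 mL/hr
Volume infused so far = 17.55403 mL/hr × 1.8 hr = 31.59726 mL
Volume remaining = 66 − 31.59726 = 34.40274 mL
New rate:
Dose = 14 mcg/kg/min × 79.72727 kg = 1116.182 mcg/min
1116.182 mcg/min × 60 min/hr = 66970.91 mcg/hr
Rate = 66970.91 mcg/hr ÷ 3787.879 mcg/mL = 17.68032 mL/hr
Time remaining = 34.40274 mL ÷ 17.68032 mL/hr = 1.945821 hr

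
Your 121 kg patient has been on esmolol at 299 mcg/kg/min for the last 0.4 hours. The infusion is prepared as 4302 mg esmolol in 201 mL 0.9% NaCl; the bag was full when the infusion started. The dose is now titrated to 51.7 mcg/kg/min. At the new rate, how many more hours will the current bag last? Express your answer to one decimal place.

Initial rate:
Dose = 299 mcg/kg/min × 121 kg = 36179 mcg/min
36179 mcg/min × 60 min/hr = 2170740 mcg/hr
Concentration = 4302 mg ÷ 201 mL = 21.40299 mg/mL = 21402.99 mcg/mL
Rate = 2170740 mcg/hr ÷ 21402.99 mcg/mL = 101.4223 mL/hr
Volume infused so far = 101.4223 mL/hr × 0.4 hr = 40.56892 mL
Volume remaining = 201 − 40.56892 = 160.4311 mL
New rate:
Dose = 51.7 mcg/kg/min × 121 kg = 6255.7 mcg/min
6255.7 mcg/min × 60 min/hr = 375342 mcg/hr
Rate = 375342 mcg/hr ÷ 21402.99 mcg/mL = 17.5369 mL/hr
Time remaining = 160.4311 mL ÷ 17.5369 mL/hr = 9.148201 hr

9.1 hours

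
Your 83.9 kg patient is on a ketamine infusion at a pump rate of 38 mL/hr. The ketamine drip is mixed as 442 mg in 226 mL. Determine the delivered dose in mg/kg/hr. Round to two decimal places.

0.89 mg/kg/hr

Concentration = 442 mg ÷ 226 mL = 1.955752 mg/mL
Drug rate = 38 mL/hr × 1.955752 mg/mL = 74.31858 mg/hr
74.31858 mg/hr ÷ 83.9 kg = 0.8857996 mg/kg/hr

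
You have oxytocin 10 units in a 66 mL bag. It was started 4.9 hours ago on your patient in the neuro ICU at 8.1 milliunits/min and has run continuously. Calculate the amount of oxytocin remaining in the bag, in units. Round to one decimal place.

7.6 units

8.1 milliunits/min × 60 min/hr = 486 milliunits/hr
Concentration = 10 units ÷ 66 mL = 0.1515152 units/mL = 151.5152 milliunits/mL
Rate = 486 milliunits/hr ÷ 151.5152 milliunits/mL = 3.2076 mL/hr
Volume infused = 3.2076 mL/hr × 4.9 hr = 15.71724 mL
Volume remaining = 66 − 15.71724 = 50.28276 mL
Drug remaining = 50.28276 mL × 151.5152 milliunits/mL = 7618.6 milliunits = 7.6186 units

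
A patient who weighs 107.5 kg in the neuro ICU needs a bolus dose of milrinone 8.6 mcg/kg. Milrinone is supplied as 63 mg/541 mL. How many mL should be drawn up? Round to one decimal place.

Dose = 8.6 mcg/kg × 107.5 kg = 924.5 mcg
Concentration = 63 mg ÷ 541 mL = 0.116451 mg/mL = 116.451 mcg/mL
Volume = 924.5 mcg ÷ 116.451 mcg/mL = 7.93896 mL

7.9 mL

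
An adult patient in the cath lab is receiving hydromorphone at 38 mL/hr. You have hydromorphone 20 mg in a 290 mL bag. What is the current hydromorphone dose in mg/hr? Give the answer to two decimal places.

Concentration = 20 mg ÷ 290 mL = 0.06896552 mg/mL
Drug rate = 38 mL/hr × 0.06896552 mg/mL = 2.62069 mg/hr

2.62 mg/hr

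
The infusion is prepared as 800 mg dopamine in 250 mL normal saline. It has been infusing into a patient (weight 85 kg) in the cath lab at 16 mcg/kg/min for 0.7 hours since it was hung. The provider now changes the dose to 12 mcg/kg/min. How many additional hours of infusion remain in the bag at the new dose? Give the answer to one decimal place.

12.1 hours

Initial rate:
Dose = 16 mcg/kg/min × 85 kg = 1360 mcg/min
1360 mcg/min × 60 min/hr = 81600 mcg/hr
Concentration = 800 mg ÷ 250 mL = 3.2 mg/mL = 3200 mcg/mL
Rate = 81600 mcg/hr ÷ 3200 mcg/mL = 25.5 mL/hr
Volume infused so far = 25.5 mL/hr × 0.7 hr = 17.85 mL
Volume remaining = 250 − 17.85 = 232.15 mL
New rate:
Dose = 12 mcg/kg/min × 85 kg = 1020 mcg/min
1020 mcg/min × 60 min/hr = 61200 mcg/hr
Rate = 61200 mcg/hr ÷ 3200 mcg/mL = 19.125 mL/hr
Time remaining = 232.15 mL ÷ 19.125 mL/hr = 12.13856 hr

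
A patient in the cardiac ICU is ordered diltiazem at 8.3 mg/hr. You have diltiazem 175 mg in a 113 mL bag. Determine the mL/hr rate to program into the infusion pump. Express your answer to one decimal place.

Concentration = 175 mg ÷ 113 mL = 1.548673 mg/mL
Rate = 8.3 mg/hr ÷ 1.548673 mg/mL = 5.359429 mL/hr

5.4 mL/hr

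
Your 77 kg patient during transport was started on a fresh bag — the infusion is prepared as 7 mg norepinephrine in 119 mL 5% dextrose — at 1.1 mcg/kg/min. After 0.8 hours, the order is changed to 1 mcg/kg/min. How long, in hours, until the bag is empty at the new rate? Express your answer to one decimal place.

0.6 hours

Initial rate:
Dose = 1.1 mcg/kg/min × 77 kg = 84.7 mcg/min
84.7 mcg/min × 60 min/hr = 5082 mcg/hr
Concentration = 7 mg ÷ 119 mL = 0.05882353 mg/mL = 58.82353 mcg/mL
Rate = 5082 mcg/hr ÷ 58.82353 mcg/mL = 86.394 mL/hr
Volume infused so far = 86.394 mL/hr × 0.8 hr = 69.1152 mL
Volume remaining = 119 − 69.1152 = 49.8848 mL
New rate:
Dose = 1 mcg/kg/min × 77 kg = 77 mcg/min
77 mcg/min × 60 min/hr = 4620 mcg/hr
Rate = 4620 mcg/hr ÷ 58.82353 mcg/mL = 78.54 mL/hr
Time remaining = 49.8848 mL ÷ 78.54 mL/hr = 0.6351515 hr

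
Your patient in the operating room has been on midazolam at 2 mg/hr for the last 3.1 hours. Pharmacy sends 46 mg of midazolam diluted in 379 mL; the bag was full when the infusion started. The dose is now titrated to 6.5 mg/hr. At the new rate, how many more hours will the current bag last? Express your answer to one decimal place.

6.1 hours

Initial rate:
Concentration = 46 mg ÷ 379 mL = 0.121372 mg/mL
Rate = 2 mg/hr ÷ 0.121372 mg/mL = 16.47826 mL/hr
Volume infused so far = 16.47826 mL/hr × 3.1 hr = 51.08261 mL
Volume remaining = 379 − 51.08261 = 327.9174 mL
New rate:
Rate = 6.5 mg/hr ÷ 0.121372 mg/mL = 53.55435 mL/hr
Time remaining = 327.9174 mL ÷ 53.55435 mL/hr = 6.123077 hr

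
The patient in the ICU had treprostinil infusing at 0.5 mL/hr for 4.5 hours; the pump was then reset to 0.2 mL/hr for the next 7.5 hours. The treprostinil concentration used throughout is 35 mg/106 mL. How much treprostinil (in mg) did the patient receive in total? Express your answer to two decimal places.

Concentration = 35 mg ÷ 106 mL = 0.3301887 mg/mL
Stage 1: 0.5 mL/hr × 4.5 hr = 2.25 mL → 2.25 mL × 0.3301887 mg/mL = 0.7429245 mg
Stage 2: 0.2 mL/hr × 7.5 hr = 1.5 mL → 1.5 mL × 0.3301887 mg/mL = 0.495283 mg
Total = 0.7429245 + 0.495283 = 1.238208 mg

1.24 mg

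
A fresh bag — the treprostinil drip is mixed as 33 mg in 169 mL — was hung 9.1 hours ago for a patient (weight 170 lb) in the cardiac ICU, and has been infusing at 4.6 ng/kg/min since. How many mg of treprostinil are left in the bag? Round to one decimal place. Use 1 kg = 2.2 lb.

32.8 mg

Weight = 170 lb ÷ 2.2 lb/kg = 77.27273 kg
Dose = 4.6 ng/kg/min × 77.27273 kg = 355.4545 ng/min
355.4545 ng/min × 60 min/hr = 21327.27 ng/hr
Concentration = 33 mg ÷ 169 mL = 0.1952663 mg/mL = 195266.3 ng/mL
Rate = 21327.27 ng/hr ÷ 195266.3 ng/mL = 0.1092215 mL/hr
Volume infused = 0.1092215 mL/hr × 9.1 hr = 0.9939155 mL
Volume remaining = 169 − 0.9939155 = 168.0061 mL
Drug remaining = 168.0061 mL × 195266.3 ng/mL = 32805922 ng = 32.80592 mg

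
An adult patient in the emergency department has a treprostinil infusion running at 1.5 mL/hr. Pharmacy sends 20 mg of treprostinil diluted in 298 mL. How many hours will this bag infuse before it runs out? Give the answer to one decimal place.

Duration = 298 mL ÷ 1.5 mL/hr = 198.6667 hr

198.7 hours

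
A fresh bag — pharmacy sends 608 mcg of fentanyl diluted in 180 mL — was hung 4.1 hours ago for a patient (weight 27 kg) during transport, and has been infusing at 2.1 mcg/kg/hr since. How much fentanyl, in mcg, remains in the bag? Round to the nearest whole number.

376 mcg

Dose = 2.1 mcg/kg/hr × 27 kg = 56.7 mcg/hr
Concentration = 608 mcg ÷ 180 mL = 3.377778 mcg/mL
Rate = 56.7 mcg/hr ÷ 3.377778 mcg/mL = 16.78618 mL/hr
Volume infused = 16.78618 mL/hr × 4.1 hr = 68.82336 mL
Volume remaining = 180 − 68.82336 = 111.1766 mL
Drug remaining = 111.1766 mL × 3.377778 mcg/mL = 375.53 mcg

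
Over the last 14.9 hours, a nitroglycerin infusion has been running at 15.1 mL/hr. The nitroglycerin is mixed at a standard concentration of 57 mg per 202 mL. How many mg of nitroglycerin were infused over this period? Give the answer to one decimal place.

Concentration = 57 mg ÷ 202 mL = 0.2821782 mg/mL = 282.1782 mcg/mL
Drug rate = 15.1 mL/hr × 282.1782 mcg/mL = 4260.891 mcg/hr
Total = 4260.891 mcg/hr × 14.9 hr = 63487.28 mcg = 63.48728 mg

63.5 mg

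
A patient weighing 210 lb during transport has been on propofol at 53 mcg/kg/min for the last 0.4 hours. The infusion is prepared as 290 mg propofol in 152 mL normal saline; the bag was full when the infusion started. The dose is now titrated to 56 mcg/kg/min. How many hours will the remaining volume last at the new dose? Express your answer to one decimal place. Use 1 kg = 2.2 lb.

Initial rate:
Weight = 210 lb ÷ 2.2 lb/kg = 95.45455 kg
Dose = 53 mcg/kg/min × 95.45455 kg = 5059.091 mcg/min
5059.091 mcg/min × 60 min/hr = 303545.5 mcg/hr
Concentration = 290 mg ÷ 152 mL = 1.907895 mg/mL = 1907.895 mcg/mL
Rate = 303545.5 mcg/hr ÷ 1907.895 mcg/mL = 159.0997 mL/hr
Volume infused so far = 159.0997 mL/hr × 0.4 hr = 63.63987 mL
Volume remaining = 152 − 63.63987 = 88.36013 mL
New rate:
Dose = 56 mcg/kg/min × 95.45455 kg = 5345.455 mcg/min
5345.455 mcg/min × 60 min/hr = 320727.3 mcg/hr
Rate = 320727.3 mcg/hr ÷ 1907.895 mcg/mL = 168.1053 mL/hr
Time remaining = 88.36013 mL ÷ 168.1053 mL/hr = 0.5256236 hr

0.5 hours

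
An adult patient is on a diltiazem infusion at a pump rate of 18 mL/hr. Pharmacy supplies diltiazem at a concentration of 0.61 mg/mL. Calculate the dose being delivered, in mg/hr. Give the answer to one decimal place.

Drug rate = 18 mL/hr × 0.61 mg/mL = 10.98 mg/hr

11.0 mg/hr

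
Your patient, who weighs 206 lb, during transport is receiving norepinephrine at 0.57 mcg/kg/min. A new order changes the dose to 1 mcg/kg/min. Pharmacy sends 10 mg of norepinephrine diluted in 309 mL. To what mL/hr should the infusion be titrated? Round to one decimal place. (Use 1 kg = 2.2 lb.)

173.6 mL/hr

Weight = 206 lb ÷ 2.2 lb/kg = 93.63636 kg
Dose = 1 mcg/kg/min × 93.63636 kg = 93.63636 mcg/min
93.63636 mcg/min × 60 min/hr = 5618.182 mcg/hr
Concentration = 10 mg ÷ 309 mL = 0.03236246 mg/mL = 32.36246 mcg/mL
Rate = 5618.182 mcg/hr ÷ 32.36246 mcg/mL = 173.6018 mL/hr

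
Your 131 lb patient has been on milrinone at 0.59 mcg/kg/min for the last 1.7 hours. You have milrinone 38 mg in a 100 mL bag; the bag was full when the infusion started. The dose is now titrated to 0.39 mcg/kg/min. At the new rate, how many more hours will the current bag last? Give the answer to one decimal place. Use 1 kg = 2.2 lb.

Initial rate:
Weight = 131 lb ÷ 2.2 lb/kg = 59.54545 kg
Dose = 0.59 mcg/kg/min × 59.54545 kg = 35.13182 mcg/min
35.13182 mcg/min × 60 min/hr = 2107.909 mcg/hr
Concentration = 38 mg ÷ 100 mL = 0.38 mg/mL = 380 mcg/mL
Rate = 2107.909 mcg/hr ÷ 380 mcg/mL = 5.547129 mL/hr
Volume infused so far = 5.547129 mL/hr × 1.7 hr = 9.43012 mL
Volume remaining = 100 − 9.43012 = 90.56988 mL
New rate:
Dose = 0.39 mcg/kg/min × 59.54545 kg = 23.22273 mcg/min
23.22273 mcg/min × 60 min/hr = 1393.364 mcg/hr
Rate = 1393.364 mcg/hr ÷ 380 mcg/mL = 3.666746 mL/hr
Time remaining = 90.56988 mL ÷ 3.666746 mL/hr = 24.70034 hr

24.7 hours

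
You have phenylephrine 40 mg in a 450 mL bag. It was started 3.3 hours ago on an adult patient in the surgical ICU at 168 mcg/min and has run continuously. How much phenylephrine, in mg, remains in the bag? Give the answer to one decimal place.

168 mcg/min × 60 min/hr = 10080 mcg/hr
Concentration = 40 mg ÷ 450 mL = 0.08888889 mg/mL = 88.88889 mcg/mL
Rate = 10080 mcg/hr ÷ 88.88889 mcg/mL = 113.4 mL/hr
Volume infused = 113.4 mL/hr × 3.3 hr = 374.22 mL
Volume remaining = 450 − 374.22 = 75.78 mL
Drug remaining = 75.78 mL × 88.88889 mcg/mL = 6736 mcg = 6.736 mg

6.7 mg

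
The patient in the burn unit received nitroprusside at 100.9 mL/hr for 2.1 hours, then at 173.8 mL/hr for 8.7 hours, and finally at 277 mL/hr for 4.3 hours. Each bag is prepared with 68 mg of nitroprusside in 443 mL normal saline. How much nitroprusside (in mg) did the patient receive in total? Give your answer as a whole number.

Concentration = 68 mg ÷ 443 mL = 0.1534989 mg/mL
Stage 1: 100.9 mL/hr × 2.1 hr = 211.89 mL → 211.89 mL × 0.1534989 mg/mL = 32.52488 mg
Stage 2: 173.8 mL/hr × 8.7 hr = 1512.06 mL → 1512.06 mL × 0.1534989 mg/mL = 232.0995 mg
Stage 3: 277 mL/hr × 4.3 hr = 1191.1 mL → 1191.1 mL × 0.1534989 mg/mL = 182.8325 mg
Total = 32.52488 + 232.0995 + 182.8325 = 447.4569 mg

447 mg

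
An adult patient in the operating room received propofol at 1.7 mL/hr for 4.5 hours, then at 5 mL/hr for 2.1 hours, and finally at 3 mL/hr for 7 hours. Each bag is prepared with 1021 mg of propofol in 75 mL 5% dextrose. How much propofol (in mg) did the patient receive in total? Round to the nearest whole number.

Concentration = 1021 mg ÷ 75 mL = 13.61333 mg/mL
Stage 1: 1.7 mL/hr × 4.5 hr = 7.65 mL → 7.65 mL × 13.61333 mg/mL = 104.142 mg
Stage 2: 5 mL/hr × 2.1 hr = 10.5 mL → 10.5 mL × 13.61333 mg/mL = 142.94 mg
Stage 3: 3 mL/hr × 7 hr = 21 mL → 21 mL × 13.61333 mg/mL = 285.88 mg
Total = 104.142 + 142.94 + 285.88 = 532.962 mg

533 mg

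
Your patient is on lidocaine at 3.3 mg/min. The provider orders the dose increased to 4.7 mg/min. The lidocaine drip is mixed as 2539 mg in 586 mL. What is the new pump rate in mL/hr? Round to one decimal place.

4.7 mg/min × 60 min/hr = 282 mg/hr
Concentration = 2539 mg ÷ 586 mL = 4.332765 mg/mL
Rate = 282 mg/hr ÷ 4.332765 mg/mL = 65.08547 mL/hr

65.1 mL/hr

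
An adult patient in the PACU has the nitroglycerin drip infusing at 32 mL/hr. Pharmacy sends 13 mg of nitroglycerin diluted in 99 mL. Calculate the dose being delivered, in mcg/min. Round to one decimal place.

Concentration = 13 mg ÷ 99 mL = 0.1313131 mg/mL = 131.3131 mcg/mL
Drug rate = 32 mL/hr × 131.3131 mcg/mL = 4202.02 mcg/hr
4202.02 mcg/hr ÷ 60 min/hr = 70.03367 mcg/min

70.0 mcg/min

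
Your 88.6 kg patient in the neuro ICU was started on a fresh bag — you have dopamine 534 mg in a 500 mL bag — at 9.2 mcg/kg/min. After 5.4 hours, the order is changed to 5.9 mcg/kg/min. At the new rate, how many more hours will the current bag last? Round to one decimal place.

8.6 hours

Initial rate:
Dose = 9.2 mcg/kg/min × 88.6 kg = 815.12 mcg/min
815.12 mcg/min × 60 min/hr = 48907.2 mcg/hr
Concentration = 534 mg ÷ 500 mL = 1.068 mg/mL = 1068 mcg/mL
Rate = 48907.2 mcg/hr ÷ 1068 mcg/mL = 45.79326 mL/hr
Volume infused so far = 45.79326 mL/hr × 5.4 hr = 247.2836 mL
Volume remaining = 500 − 247.2836 = 252.7164 mL
New rate:
Dose = 5.9 mcg/kg/min × 88.6 kg = 522.74 mcg/min
522.74 mcg/min × 60 min/hr = 31364.4 mcg/hr
Rate = 31364.4 mcg/hr ÷ 1068 mcg/mL = 29.36742 mL/hr
Time remaining = 252.7164 mL ÷ 29.36742 mL/hr = 8.605333 hr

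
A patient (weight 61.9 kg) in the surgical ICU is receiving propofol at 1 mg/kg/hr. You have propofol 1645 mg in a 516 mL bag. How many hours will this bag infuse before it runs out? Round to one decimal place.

Dose = 1 mg/kg/hr × 61.9 kg = 61.9 mg/hr
Concentration = 1645 mg ÷ 516 mL = 3.187984 mg/mL
Rate = 61.9 mg/hr ÷ 3.187984 mg/mL = 19.41666 mL/hr
Duration = 516 mL ÷ 19.41666 mL/hr = 26.57512 hr

26.6 hours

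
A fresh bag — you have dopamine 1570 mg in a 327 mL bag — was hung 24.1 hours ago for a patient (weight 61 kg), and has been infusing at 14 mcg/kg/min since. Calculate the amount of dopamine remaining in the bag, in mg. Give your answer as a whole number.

335 mg

Dose = 14 mcg/kg/min × 61 kg = 854 mcg/min
854 mcg/min × 60 min/hr = 51240 mcg/hr
Concentration = 1570 mg ÷ 327 mL = 4.801223 mg/mL = 4801.223 mcg/mL
Rate = 51240 mcg/hr ÷ 4801.223 mcg/mL = 10.67228 mL/hr
Volume infused = 10.67228 mL/hr × 24.1 hr = 257.202 mL
Volume remaining = 327 − 257.202 = 69.79805 mL
Drug remaining = 69.79805 mL × 4801.223 mcg/mL = 335116 mcg = 335.116 mg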